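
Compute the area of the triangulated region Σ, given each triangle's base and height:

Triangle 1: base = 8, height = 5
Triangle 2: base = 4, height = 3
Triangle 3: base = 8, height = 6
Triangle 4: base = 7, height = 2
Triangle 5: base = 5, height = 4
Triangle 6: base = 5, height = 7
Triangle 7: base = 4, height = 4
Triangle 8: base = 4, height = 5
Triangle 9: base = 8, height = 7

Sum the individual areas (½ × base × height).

(1/2)×8×5 + (1/2)×4×3 + (1/2)×8×6 + (1/2)×7×2 + (1/2)×5×4 + (1/2)×5×7 + (1/2)×4×4 + (1/2)×4×5 + (1/2)×8×7 = 130.5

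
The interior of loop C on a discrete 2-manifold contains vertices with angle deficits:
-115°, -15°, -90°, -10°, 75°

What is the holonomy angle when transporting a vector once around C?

Holonomy = total enclosed curvature = (-115°) + (-15°) + (-90°) + (-10°) + 75° = -155°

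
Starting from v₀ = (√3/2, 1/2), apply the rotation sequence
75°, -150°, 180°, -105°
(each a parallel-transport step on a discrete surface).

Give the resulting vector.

Total rotation: 75° + (-150°) + 180° + (-105°) = 0°. Final vector: (0.8660, 0.5000)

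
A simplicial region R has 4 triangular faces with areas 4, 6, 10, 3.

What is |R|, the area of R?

4 + 6 + 10 + 3 = 23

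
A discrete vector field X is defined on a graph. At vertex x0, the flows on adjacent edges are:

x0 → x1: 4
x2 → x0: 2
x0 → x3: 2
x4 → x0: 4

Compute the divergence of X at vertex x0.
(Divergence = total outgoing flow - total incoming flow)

Divergence = sum of outgoing flows = 4 + (-2) + 2 + (-4) = 0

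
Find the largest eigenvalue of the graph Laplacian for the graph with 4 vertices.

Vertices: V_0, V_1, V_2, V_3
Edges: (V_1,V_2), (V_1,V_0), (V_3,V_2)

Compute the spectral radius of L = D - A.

Degrees: deg(V_0) = 1, deg(V_1) = 2, deg(V_2) = 2, deg(V_3) = 1.
L = D − A with rows/columns ordered (V_0, V_1, V_2, V_3):
  [ 1, -1,  0,  0]
  [-1,  2, -1,  0]
  [ 0, -1,  2, -1]
  [ 0,  0, -1,  1]
Characteristic polynomial: det(λI − L) = λ(λ² − 4λ + 2)(λ − 2).
Roots: λ = 0; (λ² − 4λ + 2) = 0 ⇒ λ = 2 ± √2 ≈ 0.5858, 3.4142; (λ − 2) = 0 ⇒ λ = 2.
(Check: the roots sum (with multiplicity) to 6, matching trace L = Σdeg = 2·3 = 6.)
Laplacian eigenvalues: [0.0, 0.5858, 2.0, 3.4142]. Largest eigenvalue (spectral radius) = 3.4142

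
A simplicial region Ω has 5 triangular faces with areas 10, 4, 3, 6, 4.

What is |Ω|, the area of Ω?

10 + 4 + 3 + 6 + 4 = 27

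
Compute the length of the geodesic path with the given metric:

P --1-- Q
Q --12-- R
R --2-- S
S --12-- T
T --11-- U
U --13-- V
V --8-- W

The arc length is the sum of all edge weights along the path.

Arc length = 1 + 12 + 2 + 12 + 11 + 13 + 8 = 59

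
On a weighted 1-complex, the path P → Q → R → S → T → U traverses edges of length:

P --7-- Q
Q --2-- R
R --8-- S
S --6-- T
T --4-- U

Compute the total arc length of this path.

Arc length = 7 + 2 + 8 + 6 + 4 = 27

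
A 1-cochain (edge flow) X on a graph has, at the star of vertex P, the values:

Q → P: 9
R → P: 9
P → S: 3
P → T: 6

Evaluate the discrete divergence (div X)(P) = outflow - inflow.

Divergence = sum of outgoing flows = (-9) + (-9) + 3 + 6 = -9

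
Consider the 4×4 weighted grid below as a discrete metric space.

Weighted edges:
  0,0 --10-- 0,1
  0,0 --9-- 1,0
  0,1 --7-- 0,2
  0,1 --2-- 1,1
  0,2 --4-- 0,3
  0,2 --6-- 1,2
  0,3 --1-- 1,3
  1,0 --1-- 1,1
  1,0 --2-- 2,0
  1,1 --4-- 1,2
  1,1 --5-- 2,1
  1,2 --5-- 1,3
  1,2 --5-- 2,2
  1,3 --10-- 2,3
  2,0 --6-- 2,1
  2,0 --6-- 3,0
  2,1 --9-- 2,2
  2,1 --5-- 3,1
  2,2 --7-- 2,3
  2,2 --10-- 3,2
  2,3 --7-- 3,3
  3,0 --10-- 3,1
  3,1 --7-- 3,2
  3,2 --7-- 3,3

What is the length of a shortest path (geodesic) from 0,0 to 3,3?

Shortest path: 0,0 → 1,0 → 1,1 → 1,2 → 2,2 → 2,3 → 3,3, total weight = 33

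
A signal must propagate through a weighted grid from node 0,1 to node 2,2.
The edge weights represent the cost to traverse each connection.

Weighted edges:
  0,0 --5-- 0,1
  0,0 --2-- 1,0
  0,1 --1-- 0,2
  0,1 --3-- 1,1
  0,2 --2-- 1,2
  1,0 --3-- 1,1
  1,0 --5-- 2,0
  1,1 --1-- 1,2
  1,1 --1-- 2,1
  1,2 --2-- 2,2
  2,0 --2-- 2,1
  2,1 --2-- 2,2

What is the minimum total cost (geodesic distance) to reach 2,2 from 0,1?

Shortest path: 0,1 → 0,2 → 1,2 → 2,2, total weight = 5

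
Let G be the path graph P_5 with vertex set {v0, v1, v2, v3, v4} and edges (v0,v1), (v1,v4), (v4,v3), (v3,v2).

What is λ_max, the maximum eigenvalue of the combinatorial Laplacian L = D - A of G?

The path graph P_n has Laplacian eigenvalues λ_k = 2 − 2cos(kπ/n), k = 0, 1, …, n−1. Here n = 5:
k=0: 2 − 2cos(0) = 0.0; k=1: 2 − 2cos(π/5) = 0.382; k=2: 2 − 2cos(2π/5) = 1.382; k=3: 2 − 2cos(3π/5) = 2.618; k=4: 2 − 2cos(4π/5) = 3.618.
Laplacian eigenvalues: [0.0, 0.382, 1.382, 2.618, 3.618]. Largest eigenvalue (spectral radius) = 3.618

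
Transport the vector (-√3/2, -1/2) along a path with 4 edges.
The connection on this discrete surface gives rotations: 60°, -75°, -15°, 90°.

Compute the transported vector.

Total rotation: 60° + (-75°) + (-15°) + 90° = 60°. Final vector: (0, -1)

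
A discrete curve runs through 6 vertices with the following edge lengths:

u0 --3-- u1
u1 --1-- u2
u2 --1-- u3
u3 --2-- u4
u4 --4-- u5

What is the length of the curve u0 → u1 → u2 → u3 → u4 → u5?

Arc length = 3 + 1 + 1 + 2 + 4 = 11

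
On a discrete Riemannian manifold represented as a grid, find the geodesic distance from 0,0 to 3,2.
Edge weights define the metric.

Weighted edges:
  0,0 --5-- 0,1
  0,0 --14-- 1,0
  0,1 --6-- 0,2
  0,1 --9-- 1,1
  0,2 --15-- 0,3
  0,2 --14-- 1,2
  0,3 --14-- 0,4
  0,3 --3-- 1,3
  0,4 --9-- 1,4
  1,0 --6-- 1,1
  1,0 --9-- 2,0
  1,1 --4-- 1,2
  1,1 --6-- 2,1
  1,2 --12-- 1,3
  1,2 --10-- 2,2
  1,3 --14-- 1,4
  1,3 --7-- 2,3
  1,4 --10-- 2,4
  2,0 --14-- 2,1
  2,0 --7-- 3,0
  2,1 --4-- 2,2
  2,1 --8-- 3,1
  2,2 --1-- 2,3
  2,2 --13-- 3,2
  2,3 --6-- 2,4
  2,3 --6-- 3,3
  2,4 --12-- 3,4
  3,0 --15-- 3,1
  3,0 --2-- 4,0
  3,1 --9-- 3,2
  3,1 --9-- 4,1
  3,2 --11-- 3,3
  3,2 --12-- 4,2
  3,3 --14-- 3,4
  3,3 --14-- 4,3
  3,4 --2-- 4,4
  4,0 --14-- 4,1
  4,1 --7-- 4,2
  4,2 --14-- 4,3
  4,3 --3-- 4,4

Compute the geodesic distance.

Shortest path: 0,0 → 0,1 → 1,1 → 2,1 → 2,2 → 3,2, total weight = 37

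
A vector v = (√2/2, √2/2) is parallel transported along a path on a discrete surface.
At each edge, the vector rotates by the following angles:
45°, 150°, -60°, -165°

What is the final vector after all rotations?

Total rotation: 45° + 150° + (-60°) + (-165°) = -30°. Final vector: (0.9659, 0.2588)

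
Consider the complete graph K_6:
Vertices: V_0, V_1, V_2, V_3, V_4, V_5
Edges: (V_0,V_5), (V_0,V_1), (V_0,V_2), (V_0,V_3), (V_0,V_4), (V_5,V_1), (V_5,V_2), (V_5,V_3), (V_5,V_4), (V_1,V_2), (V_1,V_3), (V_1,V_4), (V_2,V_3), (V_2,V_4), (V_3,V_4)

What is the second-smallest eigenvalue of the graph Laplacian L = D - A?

For the complete graph K_n, L = nI − J (J = all-ones matrix). J has eigenvalues n (once, eigenvector 𝟙) and 0 (multiplicity n−1), so L has eigenvalues 0 (once) and n (multiplicity n−1). Here n = 6: eigenvalue 0 once and 6 with multiplicity 5.
Laplacian eigenvalues: [0.0, 6.0, 6.0, 6.0, 6.0, 6.0]. Algebraic connectivity (smallest non-zero eigenvalue) = 6.0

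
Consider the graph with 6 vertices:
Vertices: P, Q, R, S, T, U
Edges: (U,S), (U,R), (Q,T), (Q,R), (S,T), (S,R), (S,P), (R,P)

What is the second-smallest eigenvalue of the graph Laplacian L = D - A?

Degrees: deg(P) = 2, deg(Q) = 2, deg(R) = 4, deg(S) = 4, deg(T) = 2, deg(U) = 2.
L = D − A with rows/columns ordered (P, Q, R, S, T, U):
  [ 2,  0, -1, -1,  0,  0]
  [ 0,  2, -1,  0, -1,  0]
  [-1, -1,  4, -1,  0, -1]
  [-1,  0, -1,  4, -1, -1]
  [ 0, -1,  0, -1,  2,  0]
  [ 0,  0, -1, -1,  0,  2]
Characteristic polynomial: det(λI − L) = λ(λ² − 6λ + 6)(λ − 2)(λ² − 8λ + 14).
Roots: λ = 0; (λ² − 6λ + 6) = 0 ⇒ λ = 3 ± √3 ≈ 1.2679, 4.7321; (λ − 2) = 0 ⇒ λ = 2; (λ² − 8λ + 14) = 0 ⇒ λ = 4 ± √2 ≈ 2.5858, 5.4142.
(Check: the roots sum (with multiplicity) to 16, matching trace L = Σdeg = 2·8 = 16.)
Laplacian eigenvalues: [0.0, 1.2679, 2.0, 2.5858, 4.7321, 5.4142]. Algebraic connectivity (smallest non-zero eigenvalue) = 1.2679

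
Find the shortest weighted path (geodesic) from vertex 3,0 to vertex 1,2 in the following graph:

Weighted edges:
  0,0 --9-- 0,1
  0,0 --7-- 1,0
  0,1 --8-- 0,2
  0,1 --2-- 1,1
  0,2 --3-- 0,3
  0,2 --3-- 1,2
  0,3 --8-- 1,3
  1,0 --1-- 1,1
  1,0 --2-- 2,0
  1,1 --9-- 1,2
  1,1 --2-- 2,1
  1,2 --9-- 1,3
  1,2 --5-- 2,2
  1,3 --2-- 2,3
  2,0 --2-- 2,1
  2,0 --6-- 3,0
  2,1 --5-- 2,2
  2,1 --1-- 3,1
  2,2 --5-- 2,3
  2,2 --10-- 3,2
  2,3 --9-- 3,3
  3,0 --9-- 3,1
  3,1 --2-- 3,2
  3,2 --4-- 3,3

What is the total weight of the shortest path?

Shortest path: 3,0 → 2,0 → 1,0 → 1,1 → 1,2, total weight = 18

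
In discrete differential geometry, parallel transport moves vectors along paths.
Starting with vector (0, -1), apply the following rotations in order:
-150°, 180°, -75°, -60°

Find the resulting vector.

Total rotation: (-150°) + 180° + (-75°) + (-60°) = -105°. Final vector: (-0.9659, 0.2588)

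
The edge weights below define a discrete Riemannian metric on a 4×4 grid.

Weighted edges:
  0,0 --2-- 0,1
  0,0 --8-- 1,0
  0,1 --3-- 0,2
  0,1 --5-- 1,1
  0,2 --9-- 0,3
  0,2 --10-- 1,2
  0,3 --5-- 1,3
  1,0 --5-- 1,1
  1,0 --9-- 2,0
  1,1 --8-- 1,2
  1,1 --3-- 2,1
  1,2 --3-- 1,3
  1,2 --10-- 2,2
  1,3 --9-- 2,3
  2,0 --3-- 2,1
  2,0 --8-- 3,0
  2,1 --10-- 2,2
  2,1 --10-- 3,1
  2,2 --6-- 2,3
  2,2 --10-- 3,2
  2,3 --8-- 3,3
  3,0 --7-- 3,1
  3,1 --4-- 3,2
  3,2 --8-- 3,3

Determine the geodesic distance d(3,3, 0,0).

Shortest path: 3,3 → 3,2 → 3,1 → 2,1 → 1,1 → 0,1 → 0,0, total weight = 32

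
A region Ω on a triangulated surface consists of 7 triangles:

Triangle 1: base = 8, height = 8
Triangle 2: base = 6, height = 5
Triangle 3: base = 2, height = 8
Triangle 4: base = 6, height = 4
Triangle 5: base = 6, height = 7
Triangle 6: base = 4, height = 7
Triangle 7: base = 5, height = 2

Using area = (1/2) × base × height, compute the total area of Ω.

(1/2)×8×8 + (1/2)×6×5 + (1/2)×2×8 + (1/2)×6×4 + (1/2)×6×7 + (1/2)×4×7 + (1/2)×5×2 = 107.0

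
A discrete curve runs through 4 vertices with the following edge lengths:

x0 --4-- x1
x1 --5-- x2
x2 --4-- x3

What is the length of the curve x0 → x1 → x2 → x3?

Arc length = 4 + 5 + 4 = 13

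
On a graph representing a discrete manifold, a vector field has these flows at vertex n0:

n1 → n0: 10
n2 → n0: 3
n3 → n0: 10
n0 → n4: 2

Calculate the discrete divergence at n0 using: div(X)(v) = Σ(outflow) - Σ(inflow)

Divergence = sum of outgoing flows = (-10) + (-3) + (-10) + 2 = -21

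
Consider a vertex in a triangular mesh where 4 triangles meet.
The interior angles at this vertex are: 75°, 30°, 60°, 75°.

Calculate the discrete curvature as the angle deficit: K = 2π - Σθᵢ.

Sum of angles = 240°. K = 360° - 240° = 120° = 2π/3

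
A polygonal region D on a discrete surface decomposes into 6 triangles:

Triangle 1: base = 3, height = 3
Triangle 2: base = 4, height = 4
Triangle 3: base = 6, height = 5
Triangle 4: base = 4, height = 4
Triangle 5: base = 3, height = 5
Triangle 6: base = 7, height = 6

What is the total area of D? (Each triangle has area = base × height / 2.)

(1/2)×3×3 + (1/2)×4×4 + (1/2)×6×5 + (1/2)×4×4 + (1/2)×3×5 + (1/2)×7×6 = 64.0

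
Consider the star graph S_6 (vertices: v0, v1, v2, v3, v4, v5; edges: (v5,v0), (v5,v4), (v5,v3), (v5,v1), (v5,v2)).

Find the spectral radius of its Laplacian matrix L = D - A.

The star S_6 is the complete bipartite graph K_{1,5} (one hub of degree 5, 5 leaves of degree 1). The Laplacian spectrum of K_{p,q} is 0, p (multiplicity q−1), q (multiplicity p−1), p+q. With p = 1, q = 5: 0 once, 1 with multiplicity 4, and 6 once. (Check: trace L = sum of degrees = 10 = 4·1 + 6.)
Laplacian eigenvalues: [0.0, 1.0, 1.0, 1.0, 1.0, 6.0]. Largest eigenvalue (spectral radius) = 6.0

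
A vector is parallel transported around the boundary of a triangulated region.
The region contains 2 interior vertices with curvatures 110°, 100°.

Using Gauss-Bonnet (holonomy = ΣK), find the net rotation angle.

Holonomy = total enclosed curvature = 110° + 100° = 210°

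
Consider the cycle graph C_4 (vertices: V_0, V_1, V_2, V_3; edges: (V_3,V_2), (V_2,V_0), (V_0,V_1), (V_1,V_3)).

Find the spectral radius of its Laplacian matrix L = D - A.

The cycle graph C_n has Laplacian eigenvalues λ_k = 2 − 2cos(2πk/n), k = 0, 1, …, n−1. Here n = 4:
k=0: 2 − 2cos(0) = 0.0; k=1: 2 − 2cos(π/2) = 2.0; k=2: 2 − 2cos(π) = 4.0; k=3: 2 − 2cos(3π/2) = 2.0.
Laplacian eigenvalues: [0.0, 2.0, 2.0, 4.0]. Largest eigenvalue (spectral radius) = 4.0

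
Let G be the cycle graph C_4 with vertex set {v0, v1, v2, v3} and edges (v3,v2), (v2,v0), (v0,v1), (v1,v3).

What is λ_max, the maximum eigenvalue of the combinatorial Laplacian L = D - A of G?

The cycle graph C_n has Laplacian eigenvalues λ_k = 2 − 2cos(2πk/n), k = 0, 1, …, n−1. Here n = 4:
k=0: 2 − 2cos(0) = 0.0; k=1: 2 − 2cos(π/2) = 2.0; k=2: 2 − 2cos(π) = 4.0; k=3: 2 − 2cos(3π/2) = 2.0.
Laplacian eigenvalues: [0.0, 2.0, 2.0, 4.0]. Largest eigenvalue (spectral radius) = 4.0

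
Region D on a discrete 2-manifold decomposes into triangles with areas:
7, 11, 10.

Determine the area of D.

7 + 11 + 10 = 28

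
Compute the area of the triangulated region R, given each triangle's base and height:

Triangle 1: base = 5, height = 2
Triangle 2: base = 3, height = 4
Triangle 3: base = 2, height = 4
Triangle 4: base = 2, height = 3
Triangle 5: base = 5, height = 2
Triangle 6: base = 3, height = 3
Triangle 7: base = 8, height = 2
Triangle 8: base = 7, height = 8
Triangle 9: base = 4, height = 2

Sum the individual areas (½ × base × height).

(1/2)×5×2 + (1/2)×3×4 + (1/2)×2×4 + (1/2)×2×3 + (1/2)×5×2 + (1/2)×3×3 + (1/2)×8×2 + (1/2)×7×8 + (1/2)×4×2 = 67.5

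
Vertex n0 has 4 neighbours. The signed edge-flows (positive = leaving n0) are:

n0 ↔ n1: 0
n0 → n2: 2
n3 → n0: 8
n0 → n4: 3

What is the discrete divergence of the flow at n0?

Divergence = sum of outgoing flows = 0 + 2 + (-8) + 3 = -3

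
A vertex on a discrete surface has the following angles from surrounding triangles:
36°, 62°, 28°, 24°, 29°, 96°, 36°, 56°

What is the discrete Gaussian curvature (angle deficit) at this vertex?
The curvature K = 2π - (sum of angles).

Sum of angles = 367°. K = 360° - 367° = -7° = -7π/180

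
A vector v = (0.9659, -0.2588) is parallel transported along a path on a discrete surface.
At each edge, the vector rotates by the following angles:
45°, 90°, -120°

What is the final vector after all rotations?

Total rotation: 45° + 90° + (-120°) = 15°. Final vector: (1, 0)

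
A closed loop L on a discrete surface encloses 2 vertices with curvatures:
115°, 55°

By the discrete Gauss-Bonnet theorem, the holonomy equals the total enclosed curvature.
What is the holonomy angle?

Holonomy = total enclosed curvature = 115° + 55° = 170°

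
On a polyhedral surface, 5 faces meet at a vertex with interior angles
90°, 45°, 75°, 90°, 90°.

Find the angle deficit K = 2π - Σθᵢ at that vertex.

Sum of angles = 390°. K = 360° - 390° = -30° = -π/6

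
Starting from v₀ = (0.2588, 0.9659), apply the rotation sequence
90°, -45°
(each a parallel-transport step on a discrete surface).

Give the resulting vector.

Total rotation: 90° + (-45°) = 45°. Final vector: (-0.5000, 0.8660)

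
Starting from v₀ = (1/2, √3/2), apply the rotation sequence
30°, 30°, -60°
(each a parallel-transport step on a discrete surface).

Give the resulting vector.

Total rotation: 30° + 30° + (-60°) = 0°. Final vector: (0.5000, 0.8660)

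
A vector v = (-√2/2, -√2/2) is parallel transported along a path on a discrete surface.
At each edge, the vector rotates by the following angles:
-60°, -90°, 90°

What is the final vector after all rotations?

Total rotation: (-60°) + (-90°) + 90° = -60°. Final vector: (-0.9659, 0.2588)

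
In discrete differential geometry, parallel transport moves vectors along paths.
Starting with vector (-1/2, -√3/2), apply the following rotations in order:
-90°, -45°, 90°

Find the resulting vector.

Total rotation: (-90°) + (-45°) + 90° = -45°. Final vector: (-0.9659, -0.2588)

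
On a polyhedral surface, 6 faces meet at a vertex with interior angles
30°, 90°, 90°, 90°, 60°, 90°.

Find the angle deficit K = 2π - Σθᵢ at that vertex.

Sum of angles = 450°. K = 360° - 450° = -90°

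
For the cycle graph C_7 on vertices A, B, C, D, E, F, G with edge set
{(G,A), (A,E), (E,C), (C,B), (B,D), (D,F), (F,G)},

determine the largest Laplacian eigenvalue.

The cycle graph C_n has Laplacian eigenvalues λ_k = 2 − 2cos(2πk/n), k = 0, 1, …, n−1. Here n = 7:
k=0: 2 − 2cos(0) = 0.0; k=1: 2 − 2cos(2π/7) = 0.753; k=2: 2 − 2cos(4π/7) = 2.445; k=3: 2 − 2cos(6π/7) = 3.8019; k=4: 2 − 2cos(8π/7) = 3.8019; k=5: 2 − 2cos(10π/7) = 2.445; k=6: 2 − 2cos(12π/7) = 0.753.
Laplacian eigenvalues: [0.0, 0.753, 0.753, 2.445, 2.445, 3.8019, 3.8019]. Largest eigenvalue (spectral radius) = 3.8019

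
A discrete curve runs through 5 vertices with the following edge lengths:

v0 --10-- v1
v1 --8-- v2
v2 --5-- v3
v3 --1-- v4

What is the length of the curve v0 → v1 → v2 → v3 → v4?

Arc length = 10 + 8 + 5 + 1 = 24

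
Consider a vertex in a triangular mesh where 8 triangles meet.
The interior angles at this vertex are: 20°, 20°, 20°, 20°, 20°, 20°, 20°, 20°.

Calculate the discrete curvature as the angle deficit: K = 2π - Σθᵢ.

Sum of angles = 160°. K = 360° - 160° = 200° = 10π/9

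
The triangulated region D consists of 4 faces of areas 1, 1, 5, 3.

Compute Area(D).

1 + 1 + 5 + 3 = 10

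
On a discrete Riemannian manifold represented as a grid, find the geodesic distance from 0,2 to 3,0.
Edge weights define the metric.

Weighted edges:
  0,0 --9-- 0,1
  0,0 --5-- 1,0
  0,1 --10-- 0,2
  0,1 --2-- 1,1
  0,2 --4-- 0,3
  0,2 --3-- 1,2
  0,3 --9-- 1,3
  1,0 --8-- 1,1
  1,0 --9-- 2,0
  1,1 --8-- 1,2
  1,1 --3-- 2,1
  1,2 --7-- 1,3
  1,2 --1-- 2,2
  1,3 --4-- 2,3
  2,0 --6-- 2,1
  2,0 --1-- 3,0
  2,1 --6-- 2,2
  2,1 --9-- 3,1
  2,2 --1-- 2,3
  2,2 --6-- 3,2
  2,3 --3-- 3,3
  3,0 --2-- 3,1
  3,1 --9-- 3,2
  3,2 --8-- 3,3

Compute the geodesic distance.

Shortest path: 0,2 → 1,2 → 2,2 → 2,1 → 2,0 → 3,0, total weight = 17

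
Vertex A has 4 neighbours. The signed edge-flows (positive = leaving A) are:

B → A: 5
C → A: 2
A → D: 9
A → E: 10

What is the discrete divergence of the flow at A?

Divergence = sum of outgoing flows = (-5) + (-2) + 9 + 10 = 12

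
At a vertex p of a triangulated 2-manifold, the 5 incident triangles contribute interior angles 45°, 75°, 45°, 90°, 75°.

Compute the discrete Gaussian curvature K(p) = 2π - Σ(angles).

Sum of angles = 330°. K = 360° - 330° = 30° = π/6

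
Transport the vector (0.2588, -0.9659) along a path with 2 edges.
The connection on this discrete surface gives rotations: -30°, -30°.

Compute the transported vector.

Total rotation: (-30°) + (-30°) = -60°. Final vector: (-0.7071, -0.7071)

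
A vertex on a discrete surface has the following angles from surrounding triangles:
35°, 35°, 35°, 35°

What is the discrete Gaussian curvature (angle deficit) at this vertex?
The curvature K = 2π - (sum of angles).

Sum of angles = 140°. K = 360° - 140° = 220° = 11π/9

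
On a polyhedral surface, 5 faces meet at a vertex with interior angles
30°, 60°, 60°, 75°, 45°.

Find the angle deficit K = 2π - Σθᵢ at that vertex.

Sum of angles = 270°. K = 360° - 270° = 90° = π/2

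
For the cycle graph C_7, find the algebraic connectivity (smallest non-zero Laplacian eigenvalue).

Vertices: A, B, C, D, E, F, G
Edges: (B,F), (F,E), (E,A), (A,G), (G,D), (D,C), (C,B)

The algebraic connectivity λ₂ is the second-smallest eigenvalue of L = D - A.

The cycle graph C_n has Laplacian eigenvalues λ_k = 2 − 2cos(2πk/n), k = 0, 1, …, n−1. Here n = 7:
k=0: 2 − 2cos(0) = 0.0; k=1: 2 − 2cos(2π/7) = 0.753; k=2: 2 − 2cos(4π/7) = 2.445; k=3: 2 − 2cos(6π/7) = 3.8019; k=4: 2 − 2cos(8π/7) = 3.8019; k=5: 2 − 2cos(10π/7) = 2.445; k=6: 2 − 2cos(12π/7) = 0.753.
Laplacian eigenvalues: [0.0, 0.753, 0.753, 2.445, 2.445, 3.8019, 3.8019]. Algebraic connectivity (smallest non-zero eigenvalue) = 0.753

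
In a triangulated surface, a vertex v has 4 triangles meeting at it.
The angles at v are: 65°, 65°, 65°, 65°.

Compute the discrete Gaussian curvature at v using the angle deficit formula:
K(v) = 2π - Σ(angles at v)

Sum of angles = 260°. K = 360° - 260° = 100°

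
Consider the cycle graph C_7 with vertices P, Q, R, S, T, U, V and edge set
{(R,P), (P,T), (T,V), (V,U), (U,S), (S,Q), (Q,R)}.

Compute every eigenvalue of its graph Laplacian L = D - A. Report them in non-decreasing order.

The cycle graph C_n has Laplacian eigenvalues λ_k = 2 − 2cos(2πk/n), k = 0, 1, …, n−1. Here n = 7:
k=0: 2 − 2cos(0) = 0.0; k=1: 2 − 2cos(2π/7) = 0.753; k=2: 2 − 2cos(4π/7) = 2.445; k=3: 2 − 2cos(6π/7) = 3.8019; k=4: 2 − 2cos(8π/7) = 3.8019; k=5: 2 − 2cos(10π/7) = 2.445; k=6: 2 − 2cos(12π/7) = 0.753.
Laplacian eigenvalues (increasing order): [0.0, 0.753, 0.753, 2.445, 2.445, 3.8019, 3.8019]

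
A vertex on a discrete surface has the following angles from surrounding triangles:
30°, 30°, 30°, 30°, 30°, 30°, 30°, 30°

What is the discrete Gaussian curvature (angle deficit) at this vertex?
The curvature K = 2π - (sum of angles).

Sum of angles = 240°. K = 360° - 240° = 120°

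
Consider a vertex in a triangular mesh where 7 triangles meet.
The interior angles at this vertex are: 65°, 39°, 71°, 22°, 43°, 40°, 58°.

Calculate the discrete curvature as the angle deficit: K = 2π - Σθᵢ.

Sum of angles = 338°. K = 360° - 338° = 22° = 11π/90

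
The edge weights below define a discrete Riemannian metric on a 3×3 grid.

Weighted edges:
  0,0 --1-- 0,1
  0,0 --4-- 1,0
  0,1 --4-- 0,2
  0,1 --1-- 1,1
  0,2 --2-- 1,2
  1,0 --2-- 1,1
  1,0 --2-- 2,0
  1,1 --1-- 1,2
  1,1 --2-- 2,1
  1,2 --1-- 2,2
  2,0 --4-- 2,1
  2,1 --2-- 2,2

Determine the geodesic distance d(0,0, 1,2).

Shortest path: 0,0 → 0,1 → 1,1 → 1,2, total weight = 3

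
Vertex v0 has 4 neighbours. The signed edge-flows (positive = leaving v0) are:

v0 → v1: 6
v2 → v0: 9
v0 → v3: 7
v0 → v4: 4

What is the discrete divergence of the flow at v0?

Divergence = sum of outgoing flows = 6 + (-9) + 7 + 4 = 8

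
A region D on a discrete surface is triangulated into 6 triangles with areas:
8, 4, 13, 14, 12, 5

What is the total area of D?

8 + 4 + 13 + 14 + 12 + 5 = 56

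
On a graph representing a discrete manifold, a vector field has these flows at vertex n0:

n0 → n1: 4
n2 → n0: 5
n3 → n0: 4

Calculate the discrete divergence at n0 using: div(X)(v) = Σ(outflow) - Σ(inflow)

Divergence = sum of outgoing flows = 4 + (-5) + (-4) = -5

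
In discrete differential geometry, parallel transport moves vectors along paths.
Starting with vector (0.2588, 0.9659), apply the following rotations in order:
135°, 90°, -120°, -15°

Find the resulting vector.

Total rotation: 135° + 90° + (-120°) + (-15°) = 90°. Final vector: (-0.9659, 0.2588)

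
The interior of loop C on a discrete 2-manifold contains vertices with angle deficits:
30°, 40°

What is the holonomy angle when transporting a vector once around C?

Holonomy = total enclosed curvature = 30° + 40° = 70°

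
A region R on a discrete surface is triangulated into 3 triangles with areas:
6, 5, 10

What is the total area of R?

6 + 5 + 10 = 21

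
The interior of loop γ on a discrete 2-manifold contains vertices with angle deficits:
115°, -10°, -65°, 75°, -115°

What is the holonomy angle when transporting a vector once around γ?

Holonomy = total enclosed curvature = 115° + (-10°) + (-65°) + 75° + (-115°) = 0°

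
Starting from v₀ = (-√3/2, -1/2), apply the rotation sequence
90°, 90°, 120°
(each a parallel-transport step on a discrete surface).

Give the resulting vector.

Total rotation: 90° + 90° + 120° = 300° ≡ -60° (mod 360°). Final vector: (-0.8660, 0.5000)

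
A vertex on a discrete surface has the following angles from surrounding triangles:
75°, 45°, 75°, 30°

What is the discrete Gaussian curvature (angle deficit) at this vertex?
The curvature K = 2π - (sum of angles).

Sum of angles = 225°. K = 360° - 225° = 135° = 3π/4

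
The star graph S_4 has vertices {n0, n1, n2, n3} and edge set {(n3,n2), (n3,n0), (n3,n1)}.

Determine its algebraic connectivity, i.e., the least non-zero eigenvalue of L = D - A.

The star S_4 is the complete bipartite graph K_{1,3} (one hub of degree 3, 3 leaves of degree 1). The Laplacian spectrum of K_{p,q} is 0, p (multiplicity q−1), q (multiplicity p−1), p+q. With p = 1, q = 3: 0 once, 1 with multiplicity 2, and 4 once. (Check: trace L = sum of degrees = 6 = 2·1 + 4.)
Laplacian eigenvalues: [0.0, 1.0, 1.0, 4.0]. Algebraic connectivity (smallest non-zero eigenvalue) = 1.0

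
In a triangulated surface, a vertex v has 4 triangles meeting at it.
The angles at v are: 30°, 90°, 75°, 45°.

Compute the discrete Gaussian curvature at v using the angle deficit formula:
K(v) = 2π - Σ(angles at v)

Sum of angles = 240°. K = 360° - 240° = 120° = 2π/3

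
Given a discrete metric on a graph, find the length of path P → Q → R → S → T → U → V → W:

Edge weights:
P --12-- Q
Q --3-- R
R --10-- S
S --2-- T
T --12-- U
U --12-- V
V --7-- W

Arc length = 12 + 3 + 10 + 2 + 12 + 12 + 7 = 58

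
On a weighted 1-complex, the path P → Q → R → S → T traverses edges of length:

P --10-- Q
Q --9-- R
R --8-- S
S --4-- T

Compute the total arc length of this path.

Arc length = 10 + 9 + 8 + 4 = 31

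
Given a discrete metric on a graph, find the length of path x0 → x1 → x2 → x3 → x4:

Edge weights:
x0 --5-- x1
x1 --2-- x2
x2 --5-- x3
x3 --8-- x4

Arc length = 5 + 2 + 5 + 8 = 20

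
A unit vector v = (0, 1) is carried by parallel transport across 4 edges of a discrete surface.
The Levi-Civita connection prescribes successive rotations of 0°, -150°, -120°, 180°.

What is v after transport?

Total rotation: 0° + (-150°) + (-120°) + 180° = -90°. Final vector: (1, 0)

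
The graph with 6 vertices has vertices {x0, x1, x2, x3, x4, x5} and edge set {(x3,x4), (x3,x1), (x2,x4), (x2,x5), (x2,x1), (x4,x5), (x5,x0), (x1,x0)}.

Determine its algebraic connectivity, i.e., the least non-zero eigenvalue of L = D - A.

Degrees: deg(x0) = 2, deg(x1) = 3, deg(x2) = 3, deg(x3) = 2, deg(x4) = 3, deg(x5) = 3.
L = D − A with rows/columns ordered (x0, x1, x2, x3, x4, x5):
  [ 2, -1,  0,  0,  0, -1]
  [-1,  3, -1, -1,  0,  0]
  [ 0, -1,  3,  0, -1, -1]
  [ 0, -1,  0,  2, -1,  0]
  [ 0,  0, -1, -1,  3, -1]
  [-1,  0, -1,  0, -1,  3]
Characteristic polynomial: det(λI − L) = λ(λ² − 6λ + 7)(λ − 2)(λ − 3)(λ − 5).
Roots: λ = 0; (λ² − 6λ + 7) = 0 ⇒ λ = 3 ± √2 ≈ 1.5858, 4.4142; (λ − 2) = 0 ⇒ λ = 2; (λ − 3) = 0 ⇒ λ = 3; (λ − 5) = 0 ⇒ λ = 5.
(Check: the roots sum (with multiplicity) to 16, matching trace L = Σdeg = 2·8 = 16.)
Laplacian eigenvalues: [0.0, 1.5858, 2.0, 3.0, 4.4142, 5.0]. Algebraic connectivity (smallest non-zero eigenvalue) = 1.5858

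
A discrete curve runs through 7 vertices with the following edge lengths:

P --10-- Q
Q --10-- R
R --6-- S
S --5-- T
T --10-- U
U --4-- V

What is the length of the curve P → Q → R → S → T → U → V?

Arc length = 10 + 10 + 6 + 5 + 10 + 4 = 45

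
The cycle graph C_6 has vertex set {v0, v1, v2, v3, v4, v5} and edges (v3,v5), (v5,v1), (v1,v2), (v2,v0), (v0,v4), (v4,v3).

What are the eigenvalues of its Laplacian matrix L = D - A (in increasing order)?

The cycle graph C_n has Laplacian eigenvalues λ_k = 2 − 2cos(2πk/n), k = 0, 1, …, n−1. Here n = 6:
k=0: 2 − 2cos(0) = 0.0; k=1: 2 − 2cos(π/3) = 1.0; k=2: 2 − 2cos(2π/3) = 3.0; k=3: 2 − 2cos(π) = 4.0; k=4: 2 − 2cos(4π/3) = 3.0; k=5: 2 − 2cos(5π/3) = 1.0.
Laplacian eigenvalues (increasing order): [0.0, 1.0, 1.0, 3.0, 3.0, 4.0]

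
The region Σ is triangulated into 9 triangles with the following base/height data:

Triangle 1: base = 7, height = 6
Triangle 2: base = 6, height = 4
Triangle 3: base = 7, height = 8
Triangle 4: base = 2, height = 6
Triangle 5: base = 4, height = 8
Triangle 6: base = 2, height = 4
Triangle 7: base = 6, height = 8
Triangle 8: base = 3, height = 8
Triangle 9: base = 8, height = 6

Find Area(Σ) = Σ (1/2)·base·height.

(1/2)×7×6 + (1/2)×6×4 + (1/2)×7×8 + (1/2)×2×6 + (1/2)×4×8 + (1/2)×2×4 + (1/2)×6×8 + (1/2)×3×8 + (1/2)×8×6 = 147.0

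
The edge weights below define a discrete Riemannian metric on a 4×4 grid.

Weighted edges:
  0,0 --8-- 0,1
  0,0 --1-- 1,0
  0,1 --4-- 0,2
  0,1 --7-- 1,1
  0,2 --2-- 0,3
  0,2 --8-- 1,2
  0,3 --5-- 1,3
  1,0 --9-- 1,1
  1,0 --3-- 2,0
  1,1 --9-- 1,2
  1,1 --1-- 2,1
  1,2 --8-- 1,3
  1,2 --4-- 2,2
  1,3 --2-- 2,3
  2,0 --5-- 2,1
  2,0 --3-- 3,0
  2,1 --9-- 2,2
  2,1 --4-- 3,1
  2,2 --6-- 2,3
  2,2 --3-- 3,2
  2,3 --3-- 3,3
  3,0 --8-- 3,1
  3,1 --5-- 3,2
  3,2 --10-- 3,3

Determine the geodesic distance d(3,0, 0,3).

Shortest path: 3,0 → 2,0 → 1,0 → 0,0 → 0,1 → 0,2 → 0,3, total weight = 21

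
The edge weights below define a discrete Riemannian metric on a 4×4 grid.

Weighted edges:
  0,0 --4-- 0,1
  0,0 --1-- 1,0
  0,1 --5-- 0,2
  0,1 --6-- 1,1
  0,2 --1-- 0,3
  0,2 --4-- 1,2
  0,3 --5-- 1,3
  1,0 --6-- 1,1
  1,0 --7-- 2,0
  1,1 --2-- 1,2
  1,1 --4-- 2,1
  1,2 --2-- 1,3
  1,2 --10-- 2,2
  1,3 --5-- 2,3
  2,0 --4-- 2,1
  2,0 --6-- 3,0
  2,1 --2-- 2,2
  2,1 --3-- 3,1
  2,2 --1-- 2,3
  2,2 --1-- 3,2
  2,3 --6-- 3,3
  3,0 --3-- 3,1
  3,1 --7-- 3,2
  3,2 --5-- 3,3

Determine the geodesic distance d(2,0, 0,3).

Shortest path: 2,0 → 2,1 → 1,1 → 1,2 → 0,2 → 0,3, total weight = 15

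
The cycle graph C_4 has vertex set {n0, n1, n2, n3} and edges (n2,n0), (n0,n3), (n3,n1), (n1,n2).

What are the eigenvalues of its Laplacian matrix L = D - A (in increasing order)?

The cycle graph C_n has Laplacian eigenvalues λ_k = 2 − 2cos(2πk/n), k = 0, 1, …, n−1. Here n = 4:
k=0: 2 − 2cos(0) = 0.0; k=1: 2 − 2cos(π/2) = 2.0; k=2: 2 − 2cos(π) = 4.0; k=3: 2 − 2cos(3π/2) = 2.0.
Laplacian eigenvalues (increasing order): [0.0, 2.0, 2.0, 4.0]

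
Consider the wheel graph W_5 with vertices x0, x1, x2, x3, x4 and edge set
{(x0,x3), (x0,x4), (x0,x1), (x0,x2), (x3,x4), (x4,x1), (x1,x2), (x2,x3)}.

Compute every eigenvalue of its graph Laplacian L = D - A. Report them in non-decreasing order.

The wheel W_5 is the join K_1 ∨ C_4 (a hub joined to every vertex of a cycle of length 4). For a join G ∨ H (G on p vertices, H on q vertices) the Laplacian spectrum is 0, p+q, the eigenvalues of L(G) other than one 0 each shifted by +q, and the eigenvalues of L(H) other than one 0 each shifted by +p. With G = K_1 (p = 1, nothing left after dropping its 0) and H = C_4 (q = 4, eigenvalues 2 − 2cos(2πk/4), k = 0, …, 3; drop k = 0), the spectrum of W_5 is 0, 5, and 1 + (2 − 2cos(2πk/4)) = 3 − 2cos(2πk/4) for k = 1, …, 3:
k=1: 3 − 2cos(π/2) = 3.0; k=2: 3 − 2cos(π) = 5.0; k=3: 3 − 2cos(3π/2) = 3.0.
Laplacian eigenvalues (increasing order): [0.0, 3.0, 3.0, 5.0, 5.0]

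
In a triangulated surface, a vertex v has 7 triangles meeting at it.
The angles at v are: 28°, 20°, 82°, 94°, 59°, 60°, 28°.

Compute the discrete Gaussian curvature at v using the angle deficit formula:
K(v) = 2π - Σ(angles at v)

Sum of angles = 371°. K = 360° - 371° = -11° = -11π/180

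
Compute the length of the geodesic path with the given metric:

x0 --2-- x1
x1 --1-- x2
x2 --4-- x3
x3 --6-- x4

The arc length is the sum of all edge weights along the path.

Arc length = 2 + 1 + 4 + 6 = 13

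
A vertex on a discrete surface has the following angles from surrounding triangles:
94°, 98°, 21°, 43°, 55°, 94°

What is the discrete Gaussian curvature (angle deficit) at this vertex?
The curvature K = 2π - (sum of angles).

Sum of angles = 405°. K = 360° - 405° = -45° = -π/4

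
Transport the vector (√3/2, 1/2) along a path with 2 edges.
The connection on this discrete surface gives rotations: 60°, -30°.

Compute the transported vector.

Total rotation: 60° + (-30°) = 30°. Final vector: (0.5000, 0.8660)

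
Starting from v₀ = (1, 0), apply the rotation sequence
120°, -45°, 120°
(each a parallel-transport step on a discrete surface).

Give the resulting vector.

Total rotation: 120° + (-45°) + 120° = 195° ≡ -165° (mod 360°). Final vector: (-0.9659, -0.2588)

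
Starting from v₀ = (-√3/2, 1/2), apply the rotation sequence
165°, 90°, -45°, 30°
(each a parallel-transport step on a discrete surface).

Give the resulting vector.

Total rotation: 165° + 90° + (-45°) + 30° = 240° ≡ -120° (mod 360°). Final vector: (0.8660, 0.5000)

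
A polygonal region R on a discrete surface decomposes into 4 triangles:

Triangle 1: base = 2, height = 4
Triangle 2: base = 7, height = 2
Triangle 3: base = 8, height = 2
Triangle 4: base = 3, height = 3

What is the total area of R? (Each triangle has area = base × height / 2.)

(1/2)×2×4 + (1/2)×7×2 + (1/2)×8×2 + (1/2)×3×3 = 23.5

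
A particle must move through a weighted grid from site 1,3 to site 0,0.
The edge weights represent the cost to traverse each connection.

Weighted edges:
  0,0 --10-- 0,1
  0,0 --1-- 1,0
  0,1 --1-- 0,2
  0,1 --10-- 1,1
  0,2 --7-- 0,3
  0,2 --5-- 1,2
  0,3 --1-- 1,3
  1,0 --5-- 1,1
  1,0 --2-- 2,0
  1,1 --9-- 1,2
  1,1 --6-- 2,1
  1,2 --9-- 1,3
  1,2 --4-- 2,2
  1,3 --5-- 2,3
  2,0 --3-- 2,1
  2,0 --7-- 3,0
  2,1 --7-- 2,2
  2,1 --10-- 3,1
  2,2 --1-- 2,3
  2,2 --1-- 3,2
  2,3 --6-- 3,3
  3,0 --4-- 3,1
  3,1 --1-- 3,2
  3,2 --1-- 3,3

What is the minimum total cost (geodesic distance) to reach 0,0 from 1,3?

Shortest path: 1,3 → 0,3 → 0,2 → 0,1 → 0,0, total weight = 19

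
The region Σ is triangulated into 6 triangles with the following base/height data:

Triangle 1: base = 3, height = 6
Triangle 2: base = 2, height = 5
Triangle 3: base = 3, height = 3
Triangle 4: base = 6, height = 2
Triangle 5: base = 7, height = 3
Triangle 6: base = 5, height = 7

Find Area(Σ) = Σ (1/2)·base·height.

(1/2)×3×6 + (1/2)×2×5 + (1/2)×3×3 + (1/2)×6×2 + (1/2)×7×3 + (1/2)×5×7 = 52.5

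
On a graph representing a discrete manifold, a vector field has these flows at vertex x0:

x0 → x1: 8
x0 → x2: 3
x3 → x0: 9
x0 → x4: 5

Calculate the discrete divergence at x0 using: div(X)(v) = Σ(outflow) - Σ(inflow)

Divergence = sum of outgoing flows = 8 + 3 + (-9) + 5 = 7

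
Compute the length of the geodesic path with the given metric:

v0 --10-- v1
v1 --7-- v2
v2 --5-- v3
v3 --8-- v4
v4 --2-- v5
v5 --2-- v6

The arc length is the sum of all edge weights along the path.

Arc length = 10 + 7 + 5 + 8 + 2 + 2 = 34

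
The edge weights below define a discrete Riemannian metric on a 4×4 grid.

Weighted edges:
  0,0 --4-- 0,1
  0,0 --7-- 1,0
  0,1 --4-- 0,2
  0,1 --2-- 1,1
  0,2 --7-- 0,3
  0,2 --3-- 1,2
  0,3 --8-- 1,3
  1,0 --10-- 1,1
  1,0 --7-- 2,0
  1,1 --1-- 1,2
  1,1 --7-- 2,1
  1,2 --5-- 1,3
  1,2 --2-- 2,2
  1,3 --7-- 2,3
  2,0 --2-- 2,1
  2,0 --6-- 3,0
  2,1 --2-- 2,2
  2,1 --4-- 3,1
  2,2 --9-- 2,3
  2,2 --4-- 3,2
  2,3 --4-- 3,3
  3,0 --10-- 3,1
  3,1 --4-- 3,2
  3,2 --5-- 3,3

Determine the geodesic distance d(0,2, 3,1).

Shortest path: 0,2 → 1,2 → 2,2 → 2,1 → 3,1, total weight = 11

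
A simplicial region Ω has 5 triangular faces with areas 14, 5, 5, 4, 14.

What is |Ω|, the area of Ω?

14 + 5 + 5 + 4 + 14 = 42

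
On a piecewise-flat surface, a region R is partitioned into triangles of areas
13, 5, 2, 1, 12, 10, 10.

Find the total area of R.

13 + 5 + 2 + 1 + 12 + 10 + 10 = 53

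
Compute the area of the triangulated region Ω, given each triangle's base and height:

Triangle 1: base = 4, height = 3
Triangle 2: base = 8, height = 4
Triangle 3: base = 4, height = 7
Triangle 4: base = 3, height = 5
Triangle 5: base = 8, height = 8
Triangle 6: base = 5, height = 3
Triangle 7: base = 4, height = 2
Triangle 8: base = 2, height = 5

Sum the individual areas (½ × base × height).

(1/2)×4×3 + (1/2)×8×4 + (1/2)×4×7 + (1/2)×3×5 + (1/2)×8×8 + (1/2)×5×3 + (1/2)×4×2 + (1/2)×2×5 = 92.0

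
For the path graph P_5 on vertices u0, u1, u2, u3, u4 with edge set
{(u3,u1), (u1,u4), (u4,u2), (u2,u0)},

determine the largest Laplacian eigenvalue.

The path graph P_n has Laplacian eigenvalues λ_k = 2 − 2cos(kπ/n), k = 0, 1, …, n−1. Here n = 5:
k=0: 2 − 2cos(0) = 0.0; k=1: 2 − 2cos(π/5) = 0.382; k=2: 2 − 2cos(2π/5) = 1.382; k=3: 2 − 2cos(3π/5) = 2.618; k=4: 2 − 2cos(4π/5) = 3.618.
Laplacian eigenvalues: [0.0, 0.382, 1.382, 2.618, 3.618]. Largest eigenvalue (spectral radius) = 3.618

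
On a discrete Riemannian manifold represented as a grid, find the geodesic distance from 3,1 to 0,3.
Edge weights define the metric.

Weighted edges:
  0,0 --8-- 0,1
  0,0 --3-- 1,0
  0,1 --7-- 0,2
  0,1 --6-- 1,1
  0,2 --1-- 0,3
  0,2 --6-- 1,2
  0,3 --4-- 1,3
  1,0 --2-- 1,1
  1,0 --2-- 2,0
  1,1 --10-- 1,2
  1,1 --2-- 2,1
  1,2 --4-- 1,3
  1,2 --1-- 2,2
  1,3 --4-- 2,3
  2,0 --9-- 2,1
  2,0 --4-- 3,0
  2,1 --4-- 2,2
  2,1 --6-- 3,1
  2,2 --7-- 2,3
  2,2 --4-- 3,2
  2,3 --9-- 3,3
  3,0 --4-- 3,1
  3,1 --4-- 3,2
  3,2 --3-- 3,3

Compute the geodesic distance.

Shortest path: 3,1 → 3,2 → 2,2 → 1,2 → 0,2 → 0,3, total weight = 16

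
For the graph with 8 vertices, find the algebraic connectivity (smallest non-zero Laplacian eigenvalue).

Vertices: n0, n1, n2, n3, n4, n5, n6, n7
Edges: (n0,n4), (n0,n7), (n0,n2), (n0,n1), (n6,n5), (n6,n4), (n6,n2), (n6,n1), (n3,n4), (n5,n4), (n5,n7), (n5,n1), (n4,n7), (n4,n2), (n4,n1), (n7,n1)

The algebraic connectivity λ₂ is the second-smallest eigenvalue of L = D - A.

Degrees: deg(n0) = 4, deg(n1) = 5, deg(n2) = 3, deg(n3) = 1, deg(n4) = 7, deg(n5) = 4, deg(n6) = 4, deg(n7) = 4.
L = D − A with rows/columns ordered (n0, n1, n2, n3, n4, n5, n6, n7):
  [ 4, -1, -1,  0, -1,  0,  0, -1]
  [-1,  5,  0,  0, -1, -1, -1, -1]
  [-1,  0,  3,  0, -1,  0, -1,  0]
  [ 0,  0,  0,  1, -1,  0,  0,  0]
  [-1, -1, -1, -1,  7, -1, -1, -1]
  [ 0, -1,  0,  0, -1,  4, -1, -1]
  [ 0, -1, -1,  0, -1, -1,  4,  0]
  [-1, -1,  0,  0, -1, -1,  0,  4]
Characteristic polynomial: det(λI − L) = λ(λ − 1)(λ² − 9λ + 17)(λ² − 9λ + 19)(λ − 5)(λ − 8).
Roots: λ = 0; (λ − 1) = 0 ⇒ λ = 1; (λ² − 9λ + 17) = 0 ⇒ λ = (9 ± √13)/2 ≈ 2.6972, 6.3028; (λ² − 9λ + 19) = 0 ⇒ λ = (9 ± √5)/2 ≈ 3.382, 5.618; (λ − 5) = 0 ⇒ λ = 5; (λ − 8) = 0 ⇒ λ = 8.
(Check: the roots sum (with multiplicity) to 32, matching trace L = Σdeg = 2·16 = 32.)
Laplacian eigenvalues: [0.0, 1.0, 2.6972, 3.382, 5.0, 5.618, 6.3028, 8.0]. Algebraic connectivity (smallest non-zero eigenvalue) = 1.0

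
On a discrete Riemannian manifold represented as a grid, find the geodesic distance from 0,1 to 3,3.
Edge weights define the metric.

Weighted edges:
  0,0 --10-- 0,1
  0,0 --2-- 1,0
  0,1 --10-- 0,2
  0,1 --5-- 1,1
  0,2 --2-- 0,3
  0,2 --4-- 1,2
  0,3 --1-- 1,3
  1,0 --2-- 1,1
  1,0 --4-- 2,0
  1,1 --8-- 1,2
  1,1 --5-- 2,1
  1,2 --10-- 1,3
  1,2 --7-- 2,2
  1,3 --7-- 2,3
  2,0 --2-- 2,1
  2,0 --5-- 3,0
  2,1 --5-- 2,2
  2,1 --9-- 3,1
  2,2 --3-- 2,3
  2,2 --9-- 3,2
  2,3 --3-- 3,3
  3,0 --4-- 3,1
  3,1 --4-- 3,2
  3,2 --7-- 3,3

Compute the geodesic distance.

Shortest path: 0,1 → 1,1 → 2,1 → 2,2 → 2,3 → 3,3, total weight = 21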